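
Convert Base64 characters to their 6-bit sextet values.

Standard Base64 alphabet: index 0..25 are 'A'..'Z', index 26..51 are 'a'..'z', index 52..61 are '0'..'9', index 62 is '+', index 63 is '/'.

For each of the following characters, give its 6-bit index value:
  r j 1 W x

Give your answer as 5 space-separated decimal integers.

'r': a..z range, 26 + ord('r') − ord('a') = 43
'j': a..z range, 26 + ord('j') − ord('a') = 35
'1': 0..9 range, 52 + ord('1') − ord('0') = 53
'W': A..Z range, ord('W') − ord('A') = 22
'x': a..z range, 26 + ord('x') − ord('a') = 49

Answer: 43 35 53 22 49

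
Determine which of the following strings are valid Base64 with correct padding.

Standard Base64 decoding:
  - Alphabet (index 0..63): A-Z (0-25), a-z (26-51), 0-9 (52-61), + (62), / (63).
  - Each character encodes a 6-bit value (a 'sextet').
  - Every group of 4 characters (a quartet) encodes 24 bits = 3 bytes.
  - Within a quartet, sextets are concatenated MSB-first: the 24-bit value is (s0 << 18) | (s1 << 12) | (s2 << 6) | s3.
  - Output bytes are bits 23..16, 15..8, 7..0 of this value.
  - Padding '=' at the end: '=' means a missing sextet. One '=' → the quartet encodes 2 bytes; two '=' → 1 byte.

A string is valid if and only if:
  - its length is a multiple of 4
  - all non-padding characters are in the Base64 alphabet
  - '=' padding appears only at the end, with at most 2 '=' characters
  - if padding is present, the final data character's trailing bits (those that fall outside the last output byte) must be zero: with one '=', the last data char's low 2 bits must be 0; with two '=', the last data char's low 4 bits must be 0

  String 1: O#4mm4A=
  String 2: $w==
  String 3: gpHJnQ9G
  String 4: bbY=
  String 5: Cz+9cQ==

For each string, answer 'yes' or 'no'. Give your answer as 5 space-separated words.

Answer: no no yes yes yes

Derivation:
String 1: 'O#4mm4A=' → invalid (bad char(s): ['#'])
String 2: '$w==' → invalid (bad char(s): ['$'])
String 3: 'gpHJnQ9G' → valid
String 4: 'bbY=' → valid
String 5: 'Cz+9cQ==' → valid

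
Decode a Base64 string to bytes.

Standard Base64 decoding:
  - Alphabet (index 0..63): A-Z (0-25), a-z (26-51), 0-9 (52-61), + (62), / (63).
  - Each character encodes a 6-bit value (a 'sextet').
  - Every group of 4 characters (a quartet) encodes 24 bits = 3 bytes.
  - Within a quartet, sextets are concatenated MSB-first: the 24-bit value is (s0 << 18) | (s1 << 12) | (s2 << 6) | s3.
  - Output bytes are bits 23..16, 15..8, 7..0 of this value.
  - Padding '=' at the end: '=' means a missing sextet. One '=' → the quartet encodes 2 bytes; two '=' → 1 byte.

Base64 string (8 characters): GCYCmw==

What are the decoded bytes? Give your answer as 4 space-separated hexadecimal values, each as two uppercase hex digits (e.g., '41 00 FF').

Answer: 18 26 02 9B

Derivation:
After char 0 ('G'=6): chars_in_quartet=1 acc=0x6 bytes_emitted=0
After char 1 ('C'=2): chars_in_quartet=2 acc=0x182 bytes_emitted=0
After char 2 ('Y'=24): chars_in_quartet=3 acc=0x6098 bytes_emitted=0
After char 3 ('C'=2): chars_in_quartet=4 acc=0x182602 -> emit 18 26 02, reset; bytes_emitted=3
After char 4 ('m'=38): chars_in_quartet=1 acc=0x26 bytes_emitted=3
After char 5 ('w'=48): chars_in_quartet=2 acc=0x9B0 bytes_emitted=3
Padding '==': partial quartet acc=0x9B0 -> emit 9B; bytes_emitted=4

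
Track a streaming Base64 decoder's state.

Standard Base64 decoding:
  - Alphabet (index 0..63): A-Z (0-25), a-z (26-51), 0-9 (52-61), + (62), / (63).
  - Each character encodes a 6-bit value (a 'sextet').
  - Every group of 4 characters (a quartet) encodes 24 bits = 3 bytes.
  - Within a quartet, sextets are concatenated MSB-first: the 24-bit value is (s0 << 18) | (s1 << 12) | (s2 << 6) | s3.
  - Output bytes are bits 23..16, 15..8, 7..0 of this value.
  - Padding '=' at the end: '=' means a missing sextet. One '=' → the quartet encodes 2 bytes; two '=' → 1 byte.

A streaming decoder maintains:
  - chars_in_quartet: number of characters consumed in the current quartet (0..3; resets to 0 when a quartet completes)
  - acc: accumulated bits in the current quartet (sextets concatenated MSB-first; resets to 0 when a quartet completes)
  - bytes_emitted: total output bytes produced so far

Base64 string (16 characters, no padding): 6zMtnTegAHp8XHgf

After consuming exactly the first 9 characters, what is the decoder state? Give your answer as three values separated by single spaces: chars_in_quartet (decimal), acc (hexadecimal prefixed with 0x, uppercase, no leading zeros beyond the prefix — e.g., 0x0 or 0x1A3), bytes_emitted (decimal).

After char 0 ('6'=58): chars_in_quartet=1 acc=0x3A bytes_emitted=0
After char 1 ('z'=51): chars_in_quartet=2 acc=0xEB3 bytes_emitted=0
After char 2 ('M'=12): chars_in_quartet=3 acc=0x3ACCC bytes_emitted=0
After char 3 ('t'=45): chars_in_quartet=4 acc=0xEB332D -> emit EB 33 2D, reset; bytes_emitted=3
After char 4 ('n'=39): chars_in_quartet=1 acc=0x27 bytes_emitted=3
After char 5 ('T'=19): chars_in_quartet=2 acc=0x9D3 bytes_emitted=3
After char 6 ('e'=30): chars_in_quartet=3 acc=0x274DE bytes_emitted=3
After char 7 ('g'=32): chars_in_quartet=4 acc=0x9D37A0 -> emit 9D 37 A0, reset; bytes_emitted=6
After char 8 ('A'=0): chars_in_quartet=1 acc=0x0 bytes_emitted=6

Answer: 1 0x0 6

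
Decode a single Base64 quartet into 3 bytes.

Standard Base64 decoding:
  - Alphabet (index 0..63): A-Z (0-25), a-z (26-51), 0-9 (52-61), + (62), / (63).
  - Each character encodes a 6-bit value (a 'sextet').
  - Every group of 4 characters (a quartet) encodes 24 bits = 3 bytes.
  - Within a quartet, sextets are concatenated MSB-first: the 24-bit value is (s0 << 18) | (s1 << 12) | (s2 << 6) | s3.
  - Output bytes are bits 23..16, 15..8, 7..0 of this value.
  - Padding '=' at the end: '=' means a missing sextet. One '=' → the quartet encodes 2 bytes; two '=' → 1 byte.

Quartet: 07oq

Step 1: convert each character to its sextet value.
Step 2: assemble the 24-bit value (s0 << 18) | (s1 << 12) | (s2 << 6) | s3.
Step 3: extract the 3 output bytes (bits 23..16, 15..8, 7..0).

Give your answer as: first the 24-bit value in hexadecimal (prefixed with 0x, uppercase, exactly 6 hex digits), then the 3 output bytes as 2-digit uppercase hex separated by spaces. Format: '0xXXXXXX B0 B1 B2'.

Sextets: 0=52, 7=59, o=40, q=42
24-bit: (52<<18) | (59<<12) | (40<<6) | 42
      = 0xD00000 | 0x03B000 | 0x000A00 | 0x00002A
      = 0xD3BA2A
Bytes: (v>>16)&0xFF=D3, (v>>8)&0xFF=BA, v&0xFF=2A

Answer: 0xD3BA2A D3 BA 2A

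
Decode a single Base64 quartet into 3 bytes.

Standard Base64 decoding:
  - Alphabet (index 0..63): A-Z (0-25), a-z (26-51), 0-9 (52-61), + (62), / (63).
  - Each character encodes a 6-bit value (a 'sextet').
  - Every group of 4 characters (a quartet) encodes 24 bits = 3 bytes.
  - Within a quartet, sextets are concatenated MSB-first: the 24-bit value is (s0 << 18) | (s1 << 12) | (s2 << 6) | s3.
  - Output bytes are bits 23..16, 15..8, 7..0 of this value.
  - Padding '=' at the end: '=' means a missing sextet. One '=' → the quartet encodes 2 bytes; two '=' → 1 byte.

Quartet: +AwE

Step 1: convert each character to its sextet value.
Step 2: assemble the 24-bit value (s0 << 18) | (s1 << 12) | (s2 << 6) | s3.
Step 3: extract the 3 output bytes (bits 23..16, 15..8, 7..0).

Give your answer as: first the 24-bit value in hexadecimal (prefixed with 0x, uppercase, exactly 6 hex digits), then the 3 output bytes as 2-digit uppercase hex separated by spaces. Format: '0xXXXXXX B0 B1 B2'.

Answer: 0xF80C04 F8 0C 04

Derivation:
Sextets: +=62, A=0, w=48, E=4
24-bit: (62<<18) | (0<<12) | (48<<6) | 4
      = 0xF80000 | 0x000000 | 0x000C00 | 0x000004
      = 0xF80C04
Bytes: (v>>16)&0xFF=F8, (v>>8)&0xFF=0C, v&0xFF=04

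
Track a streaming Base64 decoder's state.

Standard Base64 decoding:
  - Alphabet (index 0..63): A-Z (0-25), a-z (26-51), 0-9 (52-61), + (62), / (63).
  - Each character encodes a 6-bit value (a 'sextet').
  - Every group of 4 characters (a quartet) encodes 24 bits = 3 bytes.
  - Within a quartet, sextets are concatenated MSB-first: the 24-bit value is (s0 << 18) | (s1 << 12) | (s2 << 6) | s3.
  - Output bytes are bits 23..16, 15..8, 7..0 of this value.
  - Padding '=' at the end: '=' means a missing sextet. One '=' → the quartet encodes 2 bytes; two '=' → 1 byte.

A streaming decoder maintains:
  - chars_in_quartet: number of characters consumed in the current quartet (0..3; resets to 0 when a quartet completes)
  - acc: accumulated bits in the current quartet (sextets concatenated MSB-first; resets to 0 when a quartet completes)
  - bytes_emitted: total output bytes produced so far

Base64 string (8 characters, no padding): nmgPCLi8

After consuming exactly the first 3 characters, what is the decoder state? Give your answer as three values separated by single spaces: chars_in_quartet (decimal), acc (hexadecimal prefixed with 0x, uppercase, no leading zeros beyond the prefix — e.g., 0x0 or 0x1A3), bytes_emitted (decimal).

After char 0 ('n'=39): chars_in_quartet=1 acc=0x27 bytes_emitted=0
After char 1 ('m'=38): chars_in_quartet=2 acc=0x9E6 bytes_emitted=0
After char 2 ('g'=32): chars_in_quartet=3 acc=0x279A0 bytes_emitted=0

Answer: 3 0x279A0 0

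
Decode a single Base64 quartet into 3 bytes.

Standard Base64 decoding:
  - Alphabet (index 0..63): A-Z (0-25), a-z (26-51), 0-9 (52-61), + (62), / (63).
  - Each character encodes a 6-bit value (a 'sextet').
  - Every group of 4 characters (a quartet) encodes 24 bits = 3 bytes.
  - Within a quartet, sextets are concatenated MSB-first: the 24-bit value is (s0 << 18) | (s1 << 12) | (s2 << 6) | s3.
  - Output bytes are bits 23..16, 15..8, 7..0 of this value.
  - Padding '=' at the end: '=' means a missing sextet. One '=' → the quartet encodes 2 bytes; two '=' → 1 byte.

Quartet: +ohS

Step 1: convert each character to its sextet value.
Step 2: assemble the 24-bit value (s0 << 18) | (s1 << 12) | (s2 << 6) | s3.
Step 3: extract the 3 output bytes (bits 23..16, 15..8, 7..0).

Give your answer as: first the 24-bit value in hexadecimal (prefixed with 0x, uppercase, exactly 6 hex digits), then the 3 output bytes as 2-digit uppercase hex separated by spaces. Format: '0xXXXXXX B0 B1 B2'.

Answer: 0xFA8852 FA 88 52

Derivation:
Sextets: +=62, o=40, h=33, S=18
24-bit: (62<<18) | (40<<12) | (33<<6) | 18
      = 0xF80000 | 0x028000 | 0x000840 | 0x000012
      = 0xFA8852
Bytes: (v>>16)&0xFF=FA, (v>>8)&0xFF=88, v&0xFF=52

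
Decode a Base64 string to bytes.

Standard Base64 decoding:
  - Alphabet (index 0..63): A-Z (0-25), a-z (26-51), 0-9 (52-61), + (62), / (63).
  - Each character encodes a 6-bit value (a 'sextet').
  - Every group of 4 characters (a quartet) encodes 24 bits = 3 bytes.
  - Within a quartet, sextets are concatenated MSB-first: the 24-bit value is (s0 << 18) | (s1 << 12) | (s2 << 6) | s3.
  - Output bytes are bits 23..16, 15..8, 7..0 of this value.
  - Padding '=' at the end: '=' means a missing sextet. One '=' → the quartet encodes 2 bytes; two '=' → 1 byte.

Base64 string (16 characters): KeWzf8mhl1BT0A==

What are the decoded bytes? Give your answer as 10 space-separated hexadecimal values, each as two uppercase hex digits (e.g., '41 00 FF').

After char 0 ('K'=10): chars_in_quartet=1 acc=0xA bytes_emitted=0
After char 1 ('e'=30): chars_in_quartet=2 acc=0x29E bytes_emitted=0
After char 2 ('W'=22): chars_in_quartet=3 acc=0xA796 bytes_emitted=0
After char 3 ('z'=51): chars_in_quartet=4 acc=0x29E5B3 -> emit 29 E5 B3, reset; bytes_emitted=3
After char 4 ('f'=31): chars_in_quartet=1 acc=0x1F bytes_emitted=3
After char 5 ('8'=60): chars_in_quartet=2 acc=0x7FC bytes_emitted=3
After char 6 ('m'=38): chars_in_quartet=3 acc=0x1FF26 bytes_emitted=3
After char 7 ('h'=33): chars_in_quartet=4 acc=0x7FC9A1 -> emit 7F C9 A1, reset; bytes_emitted=6
After char 8 ('l'=37): chars_in_quartet=1 acc=0x25 bytes_emitted=6
After char 9 ('1'=53): chars_in_quartet=2 acc=0x975 bytes_emitted=6
After char 10 ('B'=1): chars_in_quartet=3 acc=0x25D41 bytes_emitted=6
After char 11 ('T'=19): chars_in_quartet=4 acc=0x975053 -> emit 97 50 53, reset; bytes_emitted=9
After char 12 ('0'=52): chars_in_quartet=1 acc=0x34 bytes_emitted=9
After char 13 ('A'=0): chars_in_quartet=2 acc=0xD00 bytes_emitted=9
Padding '==': partial quartet acc=0xD00 -> emit D0; bytes_emitted=10

Answer: 29 E5 B3 7F C9 A1 97 50 53 D0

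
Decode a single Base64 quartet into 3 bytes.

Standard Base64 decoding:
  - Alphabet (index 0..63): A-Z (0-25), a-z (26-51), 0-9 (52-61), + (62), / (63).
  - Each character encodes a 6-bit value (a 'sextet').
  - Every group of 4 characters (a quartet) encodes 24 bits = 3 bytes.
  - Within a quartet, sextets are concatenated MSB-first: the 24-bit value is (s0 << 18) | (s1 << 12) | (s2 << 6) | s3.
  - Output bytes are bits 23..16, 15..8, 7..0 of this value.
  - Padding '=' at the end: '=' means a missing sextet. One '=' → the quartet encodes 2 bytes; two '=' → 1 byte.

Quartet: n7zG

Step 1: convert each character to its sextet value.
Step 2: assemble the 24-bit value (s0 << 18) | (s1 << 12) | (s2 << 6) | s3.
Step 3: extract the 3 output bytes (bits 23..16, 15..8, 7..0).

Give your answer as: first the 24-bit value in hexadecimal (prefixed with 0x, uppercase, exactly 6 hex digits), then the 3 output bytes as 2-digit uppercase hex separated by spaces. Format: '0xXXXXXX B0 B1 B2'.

Answer: 0x9FBCC6 9F BC C6

Derivation:
Sextets: n=39, 7=59, z=51, G=6
24-bit: (39<<18) | (59<<12) | (51<<6) | 6
      = 0x9C0000 | 0x03B000 | 0x000CC0 | 0x000006
      = 0x9FBCC6
Bytes: (v>>16)&0xFF=9F, (v>>8)&0xFF=BC, v&0xFF=C6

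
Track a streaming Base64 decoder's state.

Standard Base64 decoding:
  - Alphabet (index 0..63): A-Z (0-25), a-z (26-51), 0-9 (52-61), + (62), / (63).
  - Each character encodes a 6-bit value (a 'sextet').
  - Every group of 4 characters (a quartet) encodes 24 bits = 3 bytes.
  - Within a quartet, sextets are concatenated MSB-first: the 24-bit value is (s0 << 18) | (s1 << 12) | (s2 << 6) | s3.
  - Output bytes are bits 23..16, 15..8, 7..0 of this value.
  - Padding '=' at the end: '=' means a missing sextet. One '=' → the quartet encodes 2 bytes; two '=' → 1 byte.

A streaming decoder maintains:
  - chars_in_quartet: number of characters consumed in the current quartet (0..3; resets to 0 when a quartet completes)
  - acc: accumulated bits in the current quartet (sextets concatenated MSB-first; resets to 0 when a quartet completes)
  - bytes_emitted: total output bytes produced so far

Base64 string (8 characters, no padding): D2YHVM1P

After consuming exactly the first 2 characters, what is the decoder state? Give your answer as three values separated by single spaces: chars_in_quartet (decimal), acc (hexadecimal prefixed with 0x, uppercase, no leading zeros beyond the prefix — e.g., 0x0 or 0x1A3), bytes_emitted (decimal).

After char 0 ('D'=3): chars_in_quartet=1 acc=0x3 bytes_emitted=0
After char 1 ('2'=54): chars_in_quartet=2 acc=0xF6 bytes_emitted=0

Answer: 2 0xF6 0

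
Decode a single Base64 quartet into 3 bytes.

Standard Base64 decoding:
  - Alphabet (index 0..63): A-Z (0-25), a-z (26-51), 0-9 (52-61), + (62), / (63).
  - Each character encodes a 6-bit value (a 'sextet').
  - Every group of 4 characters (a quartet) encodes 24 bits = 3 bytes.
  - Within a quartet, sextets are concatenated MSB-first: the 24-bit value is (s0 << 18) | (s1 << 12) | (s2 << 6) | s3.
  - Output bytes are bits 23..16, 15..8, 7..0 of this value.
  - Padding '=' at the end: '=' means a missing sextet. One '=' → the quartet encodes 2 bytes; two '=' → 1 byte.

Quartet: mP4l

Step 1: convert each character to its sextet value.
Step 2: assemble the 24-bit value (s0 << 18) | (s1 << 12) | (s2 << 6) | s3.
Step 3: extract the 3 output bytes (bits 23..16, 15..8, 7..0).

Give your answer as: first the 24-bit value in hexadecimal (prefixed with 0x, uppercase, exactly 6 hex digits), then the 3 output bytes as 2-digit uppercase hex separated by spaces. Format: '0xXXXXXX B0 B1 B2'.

Answer: 0x98FE25 98 FE 25

Derivation:
Sextets: m=38, P=15, 4=56, l=37
24-bit: (38<<18) | (15<<12) | (56<<6) | 37
      = 0x980000 | 0x00F000 | 0x000E00 | 0x000025
      = 0x98FE25
Bytes: (v>>16)&0xFF=98, (v>>8)&0xFF=FE, v&0xFF=25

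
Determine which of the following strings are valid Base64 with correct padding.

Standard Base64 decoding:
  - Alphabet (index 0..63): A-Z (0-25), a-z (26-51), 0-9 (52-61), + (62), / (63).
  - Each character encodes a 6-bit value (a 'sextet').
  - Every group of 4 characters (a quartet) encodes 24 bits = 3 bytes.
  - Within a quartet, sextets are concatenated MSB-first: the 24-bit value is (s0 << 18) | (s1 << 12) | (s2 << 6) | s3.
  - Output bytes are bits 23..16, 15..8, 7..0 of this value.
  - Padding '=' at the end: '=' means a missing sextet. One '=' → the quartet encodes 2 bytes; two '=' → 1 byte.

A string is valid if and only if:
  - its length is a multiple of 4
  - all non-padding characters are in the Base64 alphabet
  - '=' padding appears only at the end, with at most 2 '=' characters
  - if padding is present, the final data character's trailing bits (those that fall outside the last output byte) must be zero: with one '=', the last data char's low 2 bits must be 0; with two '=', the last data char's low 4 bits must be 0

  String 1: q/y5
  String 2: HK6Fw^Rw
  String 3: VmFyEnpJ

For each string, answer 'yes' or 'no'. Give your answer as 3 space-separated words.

Answer: yes no yes

Derivation:
String 1: 'q/y5' → valid
String 2: 'HK6Fw^Rw' → invalid (bad char(s): ['^'])
String 3: 'VmFyEnpJ' → valid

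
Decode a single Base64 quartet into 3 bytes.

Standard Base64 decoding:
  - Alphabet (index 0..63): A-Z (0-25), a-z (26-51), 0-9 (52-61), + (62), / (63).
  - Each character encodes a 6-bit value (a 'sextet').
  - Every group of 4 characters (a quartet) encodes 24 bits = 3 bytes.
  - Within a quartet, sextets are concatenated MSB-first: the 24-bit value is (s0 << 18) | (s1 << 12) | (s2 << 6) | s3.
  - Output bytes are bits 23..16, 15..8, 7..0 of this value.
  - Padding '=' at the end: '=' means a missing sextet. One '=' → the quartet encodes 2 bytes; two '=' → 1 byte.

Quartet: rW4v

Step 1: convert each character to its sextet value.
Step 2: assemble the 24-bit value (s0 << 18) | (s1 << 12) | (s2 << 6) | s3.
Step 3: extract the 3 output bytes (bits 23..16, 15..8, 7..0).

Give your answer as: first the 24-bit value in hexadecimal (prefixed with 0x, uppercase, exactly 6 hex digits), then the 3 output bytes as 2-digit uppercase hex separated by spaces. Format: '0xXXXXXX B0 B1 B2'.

Answer: 0xAD6E2F AD 6E 2F

Derivation:
Sextets: r=43, W=22, 4=56, v=47
24-bit: (43<<18) | (22<<12) | (56<<6) | 47
      = 0xAC0000 | 0x016000 | 0x000E00 | 0x00002F
      = 0xAD6E2F
Bytes: (v>>16)&0xFF=AD, (v>>8)&0xFF=6E, v&0xFF=2F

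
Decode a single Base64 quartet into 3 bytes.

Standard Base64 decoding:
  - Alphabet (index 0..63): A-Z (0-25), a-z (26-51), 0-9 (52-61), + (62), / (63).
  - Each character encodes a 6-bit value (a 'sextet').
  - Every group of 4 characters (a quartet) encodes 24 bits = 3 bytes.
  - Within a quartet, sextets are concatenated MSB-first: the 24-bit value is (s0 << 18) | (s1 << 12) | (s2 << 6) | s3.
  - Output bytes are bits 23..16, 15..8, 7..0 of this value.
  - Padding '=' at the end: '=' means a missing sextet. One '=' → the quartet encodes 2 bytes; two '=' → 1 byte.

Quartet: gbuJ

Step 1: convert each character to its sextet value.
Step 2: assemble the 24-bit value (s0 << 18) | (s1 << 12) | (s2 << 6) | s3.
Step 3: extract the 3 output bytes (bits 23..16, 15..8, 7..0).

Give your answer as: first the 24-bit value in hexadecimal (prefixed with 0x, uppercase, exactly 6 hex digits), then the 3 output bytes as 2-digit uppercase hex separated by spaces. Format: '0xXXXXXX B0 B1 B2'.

Answer: 0x81BB89 81 BB 89

Derivation:
Sextets: g=32, b=27, u=46, J=9
24-bit: (32<<18) | (27<<12) | (46<<6) | 9
      = 0x800000 | 0x01B000 | 0x000B80 | 0x000009
      = 0x81BB89
Bytes: (v>>16)&0xFF=81, (v>>8)&0xFF=BB, v&0xFF=89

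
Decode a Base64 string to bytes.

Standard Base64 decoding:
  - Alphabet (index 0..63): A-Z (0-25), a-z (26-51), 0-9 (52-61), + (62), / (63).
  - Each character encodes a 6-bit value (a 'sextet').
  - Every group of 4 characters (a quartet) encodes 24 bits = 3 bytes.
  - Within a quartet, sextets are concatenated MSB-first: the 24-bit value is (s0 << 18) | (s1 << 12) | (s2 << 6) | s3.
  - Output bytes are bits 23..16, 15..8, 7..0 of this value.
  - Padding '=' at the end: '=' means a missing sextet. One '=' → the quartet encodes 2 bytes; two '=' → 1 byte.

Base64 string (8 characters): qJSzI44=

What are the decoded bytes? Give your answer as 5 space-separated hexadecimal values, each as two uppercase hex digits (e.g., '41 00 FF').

Answer: A8 94 B3 23 8E

Derivation:
After char 0 ('q'=42): chars_in_quartet=1 acc=0x2A bytes_emitted=0
After char 1 ('J'=9): chars_in_quartet=2 acc=0xA89 bytes_emitted=0
After char 2 ('S'=18): chars_in_quartet=3 acc=0x2A252 bytes_emitted=0
After char 3 ('z'=51): chars_in_quartet=4 acc=0xA894B3 -> emit A8 94 B3, reset; bytes_emitted=3
After char 4 ('I'=8): chars_in_quartet=1 acc=0x8 bytes_emitted=3
After char 5 ('4'=56): chars_in_quartet=2 acc=0x238 bytes_emitted=3
After char 6 ('4'=56): chars_in_quartet=3 acc=0x8E38 bytes_emitted=3
Padding '=': partial quartet acc=0x8E38 -> emit 23 8E; bytes_emitted=5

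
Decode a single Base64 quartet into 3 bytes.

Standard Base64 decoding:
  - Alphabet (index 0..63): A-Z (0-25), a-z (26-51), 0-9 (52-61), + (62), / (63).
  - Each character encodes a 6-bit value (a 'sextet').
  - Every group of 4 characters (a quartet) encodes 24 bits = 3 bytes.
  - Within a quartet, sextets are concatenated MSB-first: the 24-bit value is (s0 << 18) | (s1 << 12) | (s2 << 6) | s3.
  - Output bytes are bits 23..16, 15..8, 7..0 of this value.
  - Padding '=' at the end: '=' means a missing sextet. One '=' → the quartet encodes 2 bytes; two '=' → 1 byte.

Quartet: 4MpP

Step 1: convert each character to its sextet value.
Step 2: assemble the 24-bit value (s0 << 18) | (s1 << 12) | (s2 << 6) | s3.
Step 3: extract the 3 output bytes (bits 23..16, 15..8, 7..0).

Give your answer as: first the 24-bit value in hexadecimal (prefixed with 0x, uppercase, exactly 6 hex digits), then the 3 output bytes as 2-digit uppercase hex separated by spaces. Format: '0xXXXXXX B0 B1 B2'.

Sextets: 4=56, M=12, p=41, P=15
24-bit: (56<<18) | (12<<12) | (41<<6) | 15
      = 0xE00000 | 0x00C000 | 0x000A40 | 0x00000F
      = 0xE0CA4F
Bytes: (v>>16)&0xFF=E0, (v>>8)&0xFF=CA, v&0xFF=4F

Answer: 0xE0CA4F E0 CA 4F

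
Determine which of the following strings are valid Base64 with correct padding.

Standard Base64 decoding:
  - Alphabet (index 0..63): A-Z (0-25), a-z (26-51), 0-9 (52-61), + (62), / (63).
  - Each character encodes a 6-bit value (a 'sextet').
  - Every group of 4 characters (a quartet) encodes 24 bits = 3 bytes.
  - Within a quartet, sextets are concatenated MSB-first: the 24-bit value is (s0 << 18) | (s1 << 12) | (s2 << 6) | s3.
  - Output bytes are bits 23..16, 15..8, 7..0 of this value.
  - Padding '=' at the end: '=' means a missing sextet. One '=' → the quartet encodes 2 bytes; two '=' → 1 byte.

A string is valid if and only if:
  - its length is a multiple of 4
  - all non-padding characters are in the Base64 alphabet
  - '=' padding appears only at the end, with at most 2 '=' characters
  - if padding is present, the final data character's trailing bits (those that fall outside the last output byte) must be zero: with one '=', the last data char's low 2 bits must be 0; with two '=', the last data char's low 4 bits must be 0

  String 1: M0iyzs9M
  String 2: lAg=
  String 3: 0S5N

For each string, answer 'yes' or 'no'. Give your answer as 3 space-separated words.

Answer: yes yes yes

Derivation:
String 1: 'M0iyzs9M' → valid
String 2: 'lAg=' → valid
String 3: '0S5N' → valid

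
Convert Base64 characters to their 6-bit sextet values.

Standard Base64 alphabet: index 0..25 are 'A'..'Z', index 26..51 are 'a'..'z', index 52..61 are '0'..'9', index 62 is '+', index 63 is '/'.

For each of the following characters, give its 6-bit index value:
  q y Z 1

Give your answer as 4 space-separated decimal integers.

'q': a..z range, 26 + ord('q') − ord('a') = 42
'y': a..z range, 26 + ord('y') − ord('a') = 50
'Z': A..Z range, ord('Z') − ord('A') = 25
'1': 0..9 range, 52 + ord('1') − ord('0') = 53

Answer: 42 50 25 53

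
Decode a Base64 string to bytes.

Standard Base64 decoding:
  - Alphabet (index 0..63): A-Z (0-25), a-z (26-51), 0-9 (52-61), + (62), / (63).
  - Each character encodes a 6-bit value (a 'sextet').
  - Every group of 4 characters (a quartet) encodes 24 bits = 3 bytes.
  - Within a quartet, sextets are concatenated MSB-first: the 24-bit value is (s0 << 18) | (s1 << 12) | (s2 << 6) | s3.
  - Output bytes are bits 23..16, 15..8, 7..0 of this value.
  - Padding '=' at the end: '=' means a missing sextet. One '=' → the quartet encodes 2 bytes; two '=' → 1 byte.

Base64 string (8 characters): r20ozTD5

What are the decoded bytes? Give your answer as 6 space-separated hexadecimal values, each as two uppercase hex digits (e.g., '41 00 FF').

Answer: AF 6D 28 CD 30 F9

Derivation:
After char 0 ('r'=43): chars_in_quartet=1 acc=0x2B bytes_emitted=0
After char 1 ('2'=54): chars_in_quartet=2 acc=0xAF6 bytes_emitted=0
After char 2 ('0'=52): chars_in_quartet=3 acc=0x2BDB4 bytes_emitted=0
After char 3 ('o'=40): chars_in_quartet=4 acc=0xAF6D28 -> emit AF 6D 28, reset; bytes_emitted=3
After char 4 ('z'=51): chars_in_quartet=1 acc=0x33 bytes_emitted=3
After char 5 ('T'=19): chars_in_quartet=2 acc=0xCD3 bytes_emitted=3
After char 6 ('D'=3): chars_in_quartet=3 acc=0x334C3 bytes_emitted=3
After char 7 ('5'=57): chars_in_quartet=4 acc=0xCD30F9 -> emit CD 30 F9, reset; bytes_emitted=6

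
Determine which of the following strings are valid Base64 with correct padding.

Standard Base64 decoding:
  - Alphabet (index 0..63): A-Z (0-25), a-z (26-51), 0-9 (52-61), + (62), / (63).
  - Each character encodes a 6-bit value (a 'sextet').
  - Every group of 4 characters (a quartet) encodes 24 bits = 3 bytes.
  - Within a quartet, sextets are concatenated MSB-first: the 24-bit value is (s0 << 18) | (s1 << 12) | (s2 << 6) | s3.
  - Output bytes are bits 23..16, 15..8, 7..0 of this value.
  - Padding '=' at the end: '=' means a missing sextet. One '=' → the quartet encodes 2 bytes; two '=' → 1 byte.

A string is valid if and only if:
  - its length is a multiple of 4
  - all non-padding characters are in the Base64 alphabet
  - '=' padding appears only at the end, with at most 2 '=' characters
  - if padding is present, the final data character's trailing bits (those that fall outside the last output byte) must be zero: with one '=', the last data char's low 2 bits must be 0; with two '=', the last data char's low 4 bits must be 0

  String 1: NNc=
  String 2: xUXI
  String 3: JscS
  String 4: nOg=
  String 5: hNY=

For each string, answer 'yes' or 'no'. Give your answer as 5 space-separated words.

String 1: 'NNc=' → valid
String 2: 'xUXI' → valid
String 3: 'JscS' → valid
String 4: 'nOg=' → valid
String 5: 'hNY=' → valid

Answer: yes yes yes yes yes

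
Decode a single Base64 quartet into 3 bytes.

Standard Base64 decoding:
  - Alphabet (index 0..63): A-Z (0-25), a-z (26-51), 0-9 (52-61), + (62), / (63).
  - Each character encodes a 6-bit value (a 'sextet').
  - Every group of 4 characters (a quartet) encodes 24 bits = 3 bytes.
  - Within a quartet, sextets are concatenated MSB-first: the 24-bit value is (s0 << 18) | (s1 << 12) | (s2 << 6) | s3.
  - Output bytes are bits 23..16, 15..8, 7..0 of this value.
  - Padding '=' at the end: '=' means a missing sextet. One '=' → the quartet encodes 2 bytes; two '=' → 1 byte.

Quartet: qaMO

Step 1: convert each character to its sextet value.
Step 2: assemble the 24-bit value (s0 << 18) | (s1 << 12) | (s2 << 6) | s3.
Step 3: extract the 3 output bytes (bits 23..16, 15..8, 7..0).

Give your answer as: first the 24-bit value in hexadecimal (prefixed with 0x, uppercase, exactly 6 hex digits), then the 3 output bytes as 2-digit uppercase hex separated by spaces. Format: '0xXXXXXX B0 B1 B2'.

Answer: 0xA9A30E A9 A3 0E

Derivation:
Sextets: q=42, a=26, M=12, O=14
24-bit: (42<<18) | (26<<12) | (12<<6) | 14
      = 0xA80000 | 0x01A000 | 0x000300 | 0x00000E
      = 0xA9A30E
Bytes: (v>>16)&0xFF=A9, (v>>8)&0xFF=A3, v&0xFF=0E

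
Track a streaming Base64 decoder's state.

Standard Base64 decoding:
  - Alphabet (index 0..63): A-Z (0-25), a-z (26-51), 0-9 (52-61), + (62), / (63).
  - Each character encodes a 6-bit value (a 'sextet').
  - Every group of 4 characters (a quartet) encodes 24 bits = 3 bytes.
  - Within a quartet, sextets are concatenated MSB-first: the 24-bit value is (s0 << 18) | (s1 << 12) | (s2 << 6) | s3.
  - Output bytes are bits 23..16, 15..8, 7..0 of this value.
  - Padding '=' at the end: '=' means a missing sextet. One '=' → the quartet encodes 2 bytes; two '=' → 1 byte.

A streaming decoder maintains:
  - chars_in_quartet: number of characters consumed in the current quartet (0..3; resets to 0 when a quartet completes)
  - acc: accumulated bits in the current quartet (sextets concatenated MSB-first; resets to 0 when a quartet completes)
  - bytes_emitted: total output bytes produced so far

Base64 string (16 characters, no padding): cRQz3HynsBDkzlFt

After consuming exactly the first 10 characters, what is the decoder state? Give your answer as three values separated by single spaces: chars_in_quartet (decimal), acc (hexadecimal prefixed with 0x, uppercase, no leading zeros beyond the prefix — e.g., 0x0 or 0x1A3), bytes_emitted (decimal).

After char 0 ('c'=28): chars_in_quartet=1 acc=0x1C bytes_emitted=0
After char 1 ('R'=17): chars_in_quartet=2 acc=0x711 bytes_emitted=0
After char 2 ('Q'=16): chars_in_quartet=3 acc=0x1C450 bytes_emitted=0
After char 3 ('z'=51): chars_in_quartet=4 acc=0x711433 -> emit 71 14 33, reset; bytes_emitted=3
After char 4 ('3'=55): chars_in_quartet=1 acc=0x37 bytes_emitted=3
After char 5 ('H'=7): chars_in_quartet=2 acc=0xDC7 bytes_emitted=3
After char 6 ('y'=50): chars_in_quartet=3 acc=0x371F2 bytes_emitted=3
After char 7 ('n'=39): chars_in_quartet=4 acc=0xDC7CA7 -> emit DC 7C A7, reset; bytes_emitted=6
After char 8 ('s'=44): chars_in_quartet=1 acc=0x2C bytes_emitted=6
After char 9 ('B'=1): chars_in_quartet=2 acc=0xB01 bytes_emitted=6

Answer: 2 0xB01 6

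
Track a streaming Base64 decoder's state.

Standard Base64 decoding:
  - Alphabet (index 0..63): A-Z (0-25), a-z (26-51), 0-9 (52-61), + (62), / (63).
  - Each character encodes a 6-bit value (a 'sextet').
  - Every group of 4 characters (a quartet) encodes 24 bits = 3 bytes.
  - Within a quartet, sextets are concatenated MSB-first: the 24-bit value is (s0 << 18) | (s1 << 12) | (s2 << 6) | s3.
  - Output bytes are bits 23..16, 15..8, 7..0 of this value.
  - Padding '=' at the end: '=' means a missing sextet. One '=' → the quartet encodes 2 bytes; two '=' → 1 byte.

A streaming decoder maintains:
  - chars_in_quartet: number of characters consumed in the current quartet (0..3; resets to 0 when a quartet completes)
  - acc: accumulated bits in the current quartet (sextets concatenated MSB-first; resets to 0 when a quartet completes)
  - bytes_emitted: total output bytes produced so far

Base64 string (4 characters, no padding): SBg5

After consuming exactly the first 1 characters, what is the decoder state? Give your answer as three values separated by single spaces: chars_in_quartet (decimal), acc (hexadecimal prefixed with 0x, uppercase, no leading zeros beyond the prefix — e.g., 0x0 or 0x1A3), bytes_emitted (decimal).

Answer: 1 0x12 0

Derivation:
After char 0 ('S'=18): chars_in_quartet=1 acc=0x12 bytes_emitted=0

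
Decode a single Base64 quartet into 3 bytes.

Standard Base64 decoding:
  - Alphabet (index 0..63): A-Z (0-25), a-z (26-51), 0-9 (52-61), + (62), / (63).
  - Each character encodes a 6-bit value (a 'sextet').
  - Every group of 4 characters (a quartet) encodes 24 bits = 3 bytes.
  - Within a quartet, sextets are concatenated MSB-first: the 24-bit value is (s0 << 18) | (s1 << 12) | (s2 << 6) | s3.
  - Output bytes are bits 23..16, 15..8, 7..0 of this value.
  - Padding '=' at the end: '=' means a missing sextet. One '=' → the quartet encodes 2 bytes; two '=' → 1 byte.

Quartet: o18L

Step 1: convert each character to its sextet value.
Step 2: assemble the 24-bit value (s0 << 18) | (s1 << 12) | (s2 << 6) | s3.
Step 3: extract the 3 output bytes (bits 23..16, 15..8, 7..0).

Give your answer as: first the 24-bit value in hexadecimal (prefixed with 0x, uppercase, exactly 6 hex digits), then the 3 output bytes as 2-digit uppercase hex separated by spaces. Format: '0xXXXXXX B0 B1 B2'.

Answer: 0xA35F0B A3 5F 0B

Derivation:
Sextets: o=40, 1=53, 8=60, L=11
24-bit: (40<<18) | (53<<12) | (60<<6) | 11
      = 0xA00000 | 0x035000 | 0x000F00 | 0x00000B
      = 0xA35F0B
Bytes: (v>>16)&0xFF=A3, (v>>8)&0xFF=5F, v&0xFF=0B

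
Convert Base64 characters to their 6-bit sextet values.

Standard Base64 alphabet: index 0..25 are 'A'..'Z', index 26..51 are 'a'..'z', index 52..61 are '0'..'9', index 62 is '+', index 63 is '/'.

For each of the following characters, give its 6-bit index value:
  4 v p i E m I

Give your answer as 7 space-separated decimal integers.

Answer: 56 47 41 34 4 38 8

Derivation:
'4': 0..9 range, 52 + ord('4') − ord('0') = 56
'v': a..z range, 26 + ord('v') − ord('a') = 47
'p': a..z range, 26 + ord('p') − ord('a') = 41
'i': a..z range, 26 + ord('i') − ord('a') = 34
'E': A..Z range, ord('E') − ord('A') = 4
'm': a..z range, 26 + ord('m') − ord('a') = 38
'I': A..Z range, ord('I') − ord('A') = 8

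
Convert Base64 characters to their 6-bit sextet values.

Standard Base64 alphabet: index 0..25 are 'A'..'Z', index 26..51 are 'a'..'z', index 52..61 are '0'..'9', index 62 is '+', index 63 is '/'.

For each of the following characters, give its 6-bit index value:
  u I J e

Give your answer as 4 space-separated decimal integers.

'u': a..z range, 26 + ord('u') − ord('a') = 46
'I': A..Z range, ord('I') − ord('A') = 8
'J': A..Z range, ord('J') − ord('A') = 9
'e': a..z range, 26 + ord('e') − ord('a') = 30

Answer: 46 8 9 30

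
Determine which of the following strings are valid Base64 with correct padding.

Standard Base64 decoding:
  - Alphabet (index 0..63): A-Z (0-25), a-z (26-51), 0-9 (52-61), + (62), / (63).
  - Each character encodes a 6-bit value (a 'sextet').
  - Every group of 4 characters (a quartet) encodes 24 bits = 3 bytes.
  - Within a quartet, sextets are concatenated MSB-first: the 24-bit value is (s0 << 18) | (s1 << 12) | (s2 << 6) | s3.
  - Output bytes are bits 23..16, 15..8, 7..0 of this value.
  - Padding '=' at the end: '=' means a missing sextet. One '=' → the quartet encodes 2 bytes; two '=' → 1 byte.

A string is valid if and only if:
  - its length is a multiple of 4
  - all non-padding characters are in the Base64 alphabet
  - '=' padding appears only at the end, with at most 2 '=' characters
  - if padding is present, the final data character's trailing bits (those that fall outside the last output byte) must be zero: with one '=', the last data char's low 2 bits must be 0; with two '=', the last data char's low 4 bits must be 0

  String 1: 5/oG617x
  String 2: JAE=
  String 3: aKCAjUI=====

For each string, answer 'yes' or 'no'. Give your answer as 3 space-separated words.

Answer: yes yes no

Derivation:
String 1: '5/oG617x' → valid
String 2: 'JAE=' → valid
String 3: 'aKCAjUI=====' → invalid (5 pad chars (max 2))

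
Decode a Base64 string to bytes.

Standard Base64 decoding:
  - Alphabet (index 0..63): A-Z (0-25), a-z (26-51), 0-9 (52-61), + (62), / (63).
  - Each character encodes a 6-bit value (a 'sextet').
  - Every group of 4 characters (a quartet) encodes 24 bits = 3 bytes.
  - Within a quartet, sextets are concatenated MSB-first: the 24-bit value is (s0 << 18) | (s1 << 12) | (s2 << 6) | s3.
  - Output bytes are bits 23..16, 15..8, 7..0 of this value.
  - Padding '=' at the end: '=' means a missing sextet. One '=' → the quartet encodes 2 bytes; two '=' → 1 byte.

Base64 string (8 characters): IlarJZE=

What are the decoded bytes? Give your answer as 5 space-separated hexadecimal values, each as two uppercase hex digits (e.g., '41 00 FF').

After char 0 ('I'=8): chars_in_quartet=1 acc=0x8 bytes_emitted=0
After char 1 ('l'=37): chars_in_quartet=2 acc=0x225 bytes_emitted=0
After char 2 ('a'=26): chars_in_quartet=3 acc=0x895A bytes_emitted=0
After char 3 ('r'=43): chars_in_quartet=4 acc=0x2256AB -> emit 22 56 AB, reset; bytes_emitted=3
After char 4 ('J'=9): chars_in_quartet=1 acc=0x9 bytes_emitted=3
After char 5 ('Z'=25): chars_in_quartet=2 acc=0x259 bytes_emitted=3
After char 6 ('E'=4): chars_in_quartet=3 acc=0x9644 bytes_emitted=3
Padding '=': partial quartet acc=0x9644 -> emit 25 91; bytes_emitted=5

Answer: 22 56 AB 25 91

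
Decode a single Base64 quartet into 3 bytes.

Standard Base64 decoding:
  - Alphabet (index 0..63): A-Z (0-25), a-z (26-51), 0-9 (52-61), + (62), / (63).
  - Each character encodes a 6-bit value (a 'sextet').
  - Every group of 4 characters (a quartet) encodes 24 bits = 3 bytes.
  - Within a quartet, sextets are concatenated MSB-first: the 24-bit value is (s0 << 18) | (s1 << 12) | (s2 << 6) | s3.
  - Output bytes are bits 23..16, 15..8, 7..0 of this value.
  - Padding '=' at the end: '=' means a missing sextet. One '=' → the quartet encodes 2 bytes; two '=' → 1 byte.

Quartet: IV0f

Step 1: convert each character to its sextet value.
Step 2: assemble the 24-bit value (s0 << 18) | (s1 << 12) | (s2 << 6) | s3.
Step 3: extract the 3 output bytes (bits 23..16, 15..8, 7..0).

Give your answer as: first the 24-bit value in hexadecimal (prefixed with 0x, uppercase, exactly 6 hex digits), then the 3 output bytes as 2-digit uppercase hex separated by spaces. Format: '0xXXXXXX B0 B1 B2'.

Sextets: I=8, V=21, 0=52, f=31
24-bit: (8<<18) | (21<<12) | (52<<6) | 31
      = 0x200000 | 0x015000 | 0x000D00 | 0x00001F
      = 0x215D1F
Bytes: (v>>16)&0xFF=21, (v>>8)&0xFF=5D, v&0xFF=1F

Answer: 0x215D1F 21 5D 1F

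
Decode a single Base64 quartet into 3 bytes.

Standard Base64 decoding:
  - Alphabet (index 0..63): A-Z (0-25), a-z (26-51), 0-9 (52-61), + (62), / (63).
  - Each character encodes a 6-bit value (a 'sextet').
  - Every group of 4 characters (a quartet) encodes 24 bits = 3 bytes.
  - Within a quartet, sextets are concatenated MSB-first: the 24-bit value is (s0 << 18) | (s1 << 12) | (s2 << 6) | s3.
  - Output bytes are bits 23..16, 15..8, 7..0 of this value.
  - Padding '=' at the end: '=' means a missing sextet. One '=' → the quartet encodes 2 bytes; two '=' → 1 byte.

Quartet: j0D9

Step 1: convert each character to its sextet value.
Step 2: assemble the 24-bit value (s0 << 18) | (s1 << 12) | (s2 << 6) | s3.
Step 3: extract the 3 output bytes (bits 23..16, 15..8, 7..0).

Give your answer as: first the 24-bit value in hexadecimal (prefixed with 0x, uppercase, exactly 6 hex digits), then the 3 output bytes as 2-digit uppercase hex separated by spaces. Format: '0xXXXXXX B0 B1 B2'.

Answer: 0x8F40FD 8F 40 FD

Derivation:
Sextets: j=35, 0=52, D=3, 9=61
24-bit: (35<<18) | (52<<12) | (3<<6) | 61
      = 0x8C0000 | 0x034000 | 0x0000C0 | 0x00003D
      = 0x8F40FD
Bytes: (v>>16)&0xFF=8F, (v>>8)&0xFF=40, v&0xFF=FD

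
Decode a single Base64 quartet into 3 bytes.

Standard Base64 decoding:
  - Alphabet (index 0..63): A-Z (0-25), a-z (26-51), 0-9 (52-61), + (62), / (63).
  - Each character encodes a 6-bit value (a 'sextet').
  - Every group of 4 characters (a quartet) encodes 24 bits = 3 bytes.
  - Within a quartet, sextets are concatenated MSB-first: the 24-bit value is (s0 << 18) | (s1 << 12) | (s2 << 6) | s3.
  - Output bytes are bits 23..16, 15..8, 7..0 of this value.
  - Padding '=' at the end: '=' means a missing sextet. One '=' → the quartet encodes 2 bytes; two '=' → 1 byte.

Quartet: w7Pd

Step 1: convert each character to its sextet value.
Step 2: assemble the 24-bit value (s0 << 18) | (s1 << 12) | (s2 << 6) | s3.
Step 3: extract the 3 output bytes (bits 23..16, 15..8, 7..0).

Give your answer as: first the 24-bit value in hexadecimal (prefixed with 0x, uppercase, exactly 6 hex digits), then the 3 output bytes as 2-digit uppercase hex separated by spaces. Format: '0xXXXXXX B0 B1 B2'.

Answer: 0xC3B3DD C3 B3 DD

Derivation:
Sextets: w=48, 7=59, P=15, d=29
24-bit: (48<<18) | (59<<12) | (15<<6) | 29
      = 0xC00000 | 0x03B000 | 0x0003C0 | 0x00001D
      = 0xC3B3DD
Bytes: (v>>16)&0xFF=C3, (v>>8)&0xFF=B3, v&0xFF=DD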